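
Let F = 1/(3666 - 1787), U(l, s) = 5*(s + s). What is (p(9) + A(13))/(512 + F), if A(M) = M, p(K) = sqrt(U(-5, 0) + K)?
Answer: 30064/962049 ≈ 0.031250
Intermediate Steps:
U(l, s) = 10*s (U(l, s) = 5*(2*s) = 10*s)
F = 1/1879 ≈ 0.00053220
p(K) = sqrt(K) (p(K) = sqrt(10*0 + K) = sqrt(0 + K) = sqrt(K))
(p(9) + A(13))/(512 + F) = (sqrt(9) + 13)/(512 + 1/1879) = (3 + 13)/(962049/1879) = 16*(1879/962049) = 30064/962049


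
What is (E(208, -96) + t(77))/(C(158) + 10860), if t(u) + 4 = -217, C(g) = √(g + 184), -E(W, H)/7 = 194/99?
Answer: -42058970/1945997757 + 23237*√38/3891995514 ≈ -0.021576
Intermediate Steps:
E(W, H) = -1358/99
C(g) = √(184 + g)
t(u) = -221 (t(u) = -4 - 217 = -221)
(E(208, -96) + t(77))/(C(158) + 10860) = (-1358/99 - 221)/(√(184 + 158) + 10860) = -23237/(99*(√342 + 10860)) = -23237/(99*(3*√38 + 10860)) = -23237/(99*(10860 + 3*√38))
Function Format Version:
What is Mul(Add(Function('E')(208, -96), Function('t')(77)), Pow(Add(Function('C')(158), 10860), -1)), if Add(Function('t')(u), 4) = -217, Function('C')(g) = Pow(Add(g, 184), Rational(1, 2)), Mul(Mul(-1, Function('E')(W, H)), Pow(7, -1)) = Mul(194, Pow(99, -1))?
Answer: Add(Rational(-42058970, 1945997757), Mul(Rational(23237, 3891995514), Pow(38, Rational(1, 2)))) ≈ -0.021576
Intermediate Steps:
Function('E')(W, H) = Rational(-1358, 99) (Function('E')(W, H) = Mul(-7, Mul(194, Pow(99, -1))) = Mul(-7, Mul(194, Rational(1, 99))) = Mul(-7, Rational(194, 99)) = Rational(-1358, 99))
Function('C')(g) = Pow(Add(184, g), Rational(1, 2))
Function('t')(u) = -221 (Function('t')(u) = Add(-4, -217) = -221)
Mul(Add(Function('E')(208, -96), Function('t')(77)), Pow(Add(Function('C')(158), 10860), -1)) = Mul(Add(Rational(-1358, 99), -221), Pow(Add(Pow(Add(184, 158), Rational(1, 2)), 10860), -1)) = Mul(Rational(-23237, 99), Pow(Add(Pow(342, Rational(1, 2)), 10860), -1)) = Mul(Rational(-23237, 99), Pow(Add(Mul(3, Pow(38, Rational(1, 2))), 10860), -1)) = Mul(Rational(-23237, 99), Pow(Add(10860, Mul(3, Pow(38, Rational(1, 2)))), -1))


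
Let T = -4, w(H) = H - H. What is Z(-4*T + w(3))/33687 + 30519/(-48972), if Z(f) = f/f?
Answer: -342681527/549906588 ≈ -0.62316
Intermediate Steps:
w(H) = 0
Z(f) = 1
Z(-4*T + w(3))/33687 + 30519/(-48972) = 1/33687 + 30519/(-48972) = 1*(1/33687) + 30519*(-1/48972) = 1/33687 - 10173/16324 = -342681527/549906588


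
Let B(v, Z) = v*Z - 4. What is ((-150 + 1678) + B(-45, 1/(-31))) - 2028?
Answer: -15579/31 ≈ -502.55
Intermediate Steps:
B(v, Z) = -4 + Z*v (B(v, Z) = Z*v - 4 = -4 + Z*v)
((-150 + 1678) + B(-45, 1/(-31))) - 2028 = ((-150 + 1678) + (-4 - 45/(-31))) - 2028 = (1528 + (-4 - 1/31*(-45))) - 2028 = (1528 + (-4 + 45/31)) - 2028 = (1528 - 79/31) - 2028 = 47289/31 - 2028 = -15579/31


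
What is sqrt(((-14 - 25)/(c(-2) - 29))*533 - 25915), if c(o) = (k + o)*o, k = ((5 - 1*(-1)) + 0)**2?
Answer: 2*I*sqrt(60454474)/97 ≈ 160.31*I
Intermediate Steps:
k = 36 (k = ((5 + 1) + 0)**2 = (6 + 0)**2 = 6**2 = 36)
c(o) = o*(36 + o) (c(o) = (36 + o)*o = o*(36 + o))
sqrt(((-14 - 25)/(c(-2) - 29))*533 - 25915) = sqrt(((-14 - 25)/(-2*(36 - 2) - 29))*533 - 25915) = sqrt(-39/(-2*34 - 29)*533 - 25915) = sqrt(-39/(-68 - 29)*533 - 25915) = sqrt(-39/(-97)*533 - 25915) = sqrt(-39*(-1/97)*533 - 25915) = sqrt((39/97)*533 - 25915) = sqrt(20787/97 - 25915) = sqrt(-2492968/97) = 2*I*sqrt(60454474)/97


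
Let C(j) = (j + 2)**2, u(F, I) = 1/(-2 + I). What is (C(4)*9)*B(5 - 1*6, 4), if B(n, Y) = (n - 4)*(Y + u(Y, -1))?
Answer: -5940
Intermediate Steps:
B(n, Y) = (-4 + n)*(-1/3 + Y) (B(n, Y) = (n - 4)*(Y + 1/(-2 - 1)) = (-4 + n)*(Y + 1/(-3)) = (-4 + n)*(Y - 1/3) = (-4 + n)*(-1/3 + Y))
C(j) = (2 + j)**2
(C(4)*9)*B(5 - 1*6, 4) = ((2 + 4)**2*9)*(4/3 - 4*4 - (5 - 1*6)/3 + 4*(5 - 1*6)) = (6**2*9)*(4/3 - 16 - (5 - 6)/3 + 4*(5 - 6)) = (36*9)*(4/3 - 16 - 1/3*(-1) + 4*(-1)) = 324*(4/3 - 16 + 1/3 - 4) = 324*(-55/3) = -5940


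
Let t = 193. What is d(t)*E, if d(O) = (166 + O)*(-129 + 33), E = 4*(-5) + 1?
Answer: 654816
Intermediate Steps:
E = -19 (E = -20 + 1 = -19)
d(O) = -15936 - 96*O (d(O) = (166 + O)*(-96) = -15936 - 96*O)
d(t)*E = (-15936 - 96*193)*(-19) = (-15936 - 18528)*(-19) = -34464*(-19) = 654816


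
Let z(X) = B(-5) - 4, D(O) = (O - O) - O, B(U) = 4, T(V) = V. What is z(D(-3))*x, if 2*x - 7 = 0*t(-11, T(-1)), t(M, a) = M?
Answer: 0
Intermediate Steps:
D(O) = -O (D(O) = 0 - O = -O)
z(X) = 0 (z(X) = 4 - 4 = 0)
x = 7/2 (x = 7/2 + (0*(-11))/2 = 7/2 + (½)*0 = 7/2 + 0 = 7/2 ≈ 3.5000)
z(D(-3))*x = 0*(7/2) = 0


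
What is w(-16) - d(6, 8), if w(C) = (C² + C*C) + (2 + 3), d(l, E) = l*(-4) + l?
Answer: 535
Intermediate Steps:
d(l, E) = -3*l (d(l, E) = -4*l + l = -3*l)
w(C) = 5 + 2*C² (w(C) = (C² + C²) + 5 = 2*C² + 5 = 5 + 2*C²)
w(-16) - d(6, 8) = (5 + 2*(-16)²) - (-3)*6 = (5 + 2*256) - 1*(-18) = (5 + 512) + 18 = 517 + 18 = 535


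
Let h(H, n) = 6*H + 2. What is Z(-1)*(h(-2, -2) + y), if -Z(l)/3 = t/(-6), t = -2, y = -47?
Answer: 57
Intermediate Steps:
h(H, n) = 2 + 6*H
Z(l) = -1 (Z(l) = -(-6)/(-6) = -(-6)*(-1)/6 = -3*⅓ = -1)
Z(-1)*(h(-2, -2) + y) = -((2 + 6*(-2)) - 47) = -((2 - 12) - 47) = -(-10 - 47) = -1*(-57) = 57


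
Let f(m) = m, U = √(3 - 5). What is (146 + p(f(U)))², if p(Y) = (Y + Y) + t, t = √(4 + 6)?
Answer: (146 + √10 + 2*I*√2)² ≈ 22241.0 + 843.79*I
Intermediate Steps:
t = √10 ≈ 3.1623
U = I*√2 (U = √(-2) = I*√2 ≈ 1.4142*I)
p(Y) = √10 + 2*Y (p(Y) = (Y + Y) + √10 = 2*Y + √10 = √10 + 2*Y)
(146 + p(f(U)))² = (146 + (√10 + 2*(I*√2)))² = (146 + (√10 + 2*I*√2))² = (146 + √10 + 2*I*√2)²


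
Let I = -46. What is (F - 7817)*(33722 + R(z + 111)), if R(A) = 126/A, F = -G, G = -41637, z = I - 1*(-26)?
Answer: 14826823280/13 ≈ 1.1405e+9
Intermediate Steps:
z = -20 (z = -46 - 1*(-26) = -46 + 26 = -20)
F = 41637 (F = -1*(-41637) = 41637)
(F - 7817)*(33722 + R(z + 111)) = (41637 - 7817)*(33722 + 126/(-20 + 111)) = 33820*(33722 + 126/91) = 33820*(33722 + 126*(1/91)) = 33820*(33722 + 18/13) = 33820*(438404/13) = 14826823280/13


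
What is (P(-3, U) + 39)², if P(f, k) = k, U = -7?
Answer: 1024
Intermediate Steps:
(P(-3, U) + 39)² = (-7 + 39)² = 32² = 1024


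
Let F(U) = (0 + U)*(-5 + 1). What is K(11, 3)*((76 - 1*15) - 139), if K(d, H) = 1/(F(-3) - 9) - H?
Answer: 208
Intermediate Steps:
F(U) = -4*U (F(U) = U*(-4) = -4*U)
K(d, H) = 1/3 - H (K(d, H) = 1/(-4*(-3) - 9) - H = 1/(12 - 9) - H = 1/3 - H)
K(11, 3)*((76 - 1*15) - 139) = (1/3 - 1*3)*((76 - 1*15) - 139) = (1/3 - 3)*((76 - 15) - 139) = -8*(61 - 139)/3 = -8/3*(-78) = 208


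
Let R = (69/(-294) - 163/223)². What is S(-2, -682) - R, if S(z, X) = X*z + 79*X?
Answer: -25080990789033/477597316 ≈ -52515.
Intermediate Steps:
R = 445336609/477597316 (R = (69*(-1/294) - 163*1/223)² = (-23/98 - 163/223)² = (-21103/21854)² = 445336609/477597316 ≈ 0.93245)
S(z, X) = 79*X + X*z
S(-2, -682) - R = -682*(79 - 2) - 1*445336609/477597316 = -682*77 - 445336609/477597316 = -52514 - 445336609/477597316 = -25080990789033/477597316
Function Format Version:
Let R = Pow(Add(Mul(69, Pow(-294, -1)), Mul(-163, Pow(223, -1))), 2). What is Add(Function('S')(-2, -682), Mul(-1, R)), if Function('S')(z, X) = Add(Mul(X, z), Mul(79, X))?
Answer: Rational(-25080990789033, 477597316) ≈ -52515.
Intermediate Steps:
R = Rational(445336609, 477597316) (R = Pow(Add(Mul(69, Rational(-1, 294)), Mul(-163, Rational(1, 223))), 2) = Pow(Add(Rational(-23, 98), Rational(-163, 223)), 2) = Pow(Rational(-21103, 21854), 2) = Rational(445336609, 477597316) ≈ 0.93245)
Function('S')(z, X) = Add(Mul(79, X), Mul(X, z))
Add(Function('S')(-2, -682), Mul(-1, R)) = Add(Mul(-682, Add(79, -2)), Mul(-1, Rational(445336609, 477597316))) = Add(Mul(-682, 77), Rational(-445336609, 477597316)) = Add(-52514, Rational(-445336609, 477597316)) = Rational(-25080990789033, 477597316)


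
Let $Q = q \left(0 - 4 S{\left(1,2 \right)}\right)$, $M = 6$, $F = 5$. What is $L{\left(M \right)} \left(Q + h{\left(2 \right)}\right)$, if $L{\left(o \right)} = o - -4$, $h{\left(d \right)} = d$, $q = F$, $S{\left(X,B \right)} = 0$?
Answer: $20$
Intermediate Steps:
$q = 5$
$L{\left(o \right)} = 4 + o$ ($L{\left(o \right)} = o + 4 = 4 + o$)
$Q = 0$ ($Q = 5 \left(0 - 0\right) = 5 \left(0 + 0\right) = 5 \cdot 0 = 0$)
$L{\left(M \right)} \left(Q + h{\left(2 \right)}\right) = \left(4 + 6\right) \left(0 + 2\right) = 10 \cdot 2 = 20$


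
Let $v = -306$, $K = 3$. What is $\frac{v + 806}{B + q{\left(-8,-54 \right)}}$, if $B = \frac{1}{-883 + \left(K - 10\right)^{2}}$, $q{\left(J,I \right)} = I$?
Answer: $- \frac{417000}{45037} \approx -9.259$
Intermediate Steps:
$B = - \frac{1}{834}$ ($B = \frac{1}{-883 + \left(3 - 10\right)^{2}} = \frac{1}{-883 + \left(-7\right)^{2}} = \frac{1}{-883 + 49} = \frac{1}{-834} = - \frac{1}{834} \approx -0.001199$)
$\frac{v + 806}{B + q{\left(-8,-54 \right)}} = \frac{-306 + 806}{- \frac{1}{834} - 54} = \frac{500}{- \frac{45037}{834}} = 500 \left(- \frac{834}{45037}\right) = - \frac{417000}{45037}$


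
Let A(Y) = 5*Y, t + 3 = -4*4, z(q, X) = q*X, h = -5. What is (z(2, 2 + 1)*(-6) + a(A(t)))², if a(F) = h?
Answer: 1681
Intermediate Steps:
z(q, X) = X*q
t = -19 (t = -3 - 4*4 = -3 - 16 = -19)
a(F) = -5
(z(2, 2 + 1)*(-6) + a(A(t)))² = (((2 + 1)*2)*(-6) - 5)² = ((3*2)*(-6) - 5)² = (6*(-6) - 5)² = (-36 - 5)² = (-41)² = 1681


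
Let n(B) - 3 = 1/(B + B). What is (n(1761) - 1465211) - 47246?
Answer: -5326862987/3522 ≈ -1.5125e+6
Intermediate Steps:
n(B) = 3 + 1/(2*B) (n(B) = 3 + 1/(B + B) = 3 + 1/(2*B))
(n(1761) - 1465211) - 47246 = ((3 + (1/2)/1761) - 1465211) - 47246 = ((3 + (1/2)*(1/1761)) - 1465211) - 47246 = ((3 + 1/3522) - 1465211) - 47246 = (10567/3522 - 1465211) - 47246 = -5160462575/3522 - 47246 = -5326862987/3522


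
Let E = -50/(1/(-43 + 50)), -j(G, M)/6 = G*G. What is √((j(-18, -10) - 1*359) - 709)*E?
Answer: -700*I*√753 ≈ -19209.0*I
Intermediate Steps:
j(G, M) = -6*G² (j(G, M) = -6*G*G = -6*G²)
E = -350 (E = -50/(1/7) = -50/⅐ = -50*7 = -350)
√((j(-18, -10) - 1*359) - 709)*E = √((-6*(-18)² - 1*359) - 709)*(-350) = √((-6*324 - 359) - 709)*(-350) = √((-1944 - 359) - 709)*(-350) = √(-2303 - 709)*(-350) = √(-3012)*(-350) = (2*I*√753)*(-350) = -700*I*√753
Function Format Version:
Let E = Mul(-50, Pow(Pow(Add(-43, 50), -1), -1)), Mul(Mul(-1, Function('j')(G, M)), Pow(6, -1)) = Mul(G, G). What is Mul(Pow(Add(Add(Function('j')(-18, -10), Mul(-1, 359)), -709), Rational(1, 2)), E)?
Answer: Mul(-700, I, Pow(753, Rational(1, 2))) ≈ Mul(-19209., I)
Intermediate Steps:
Function('j')(G, M) = Mul(-6, Pow(G, 2)) (Function('j')(G, M) = Mul(-6, Mul(G, G)) = Mul(-6, Pow(G, 2)))
E = -350 (E = Mul(-50, Pow(Pow(7, -1), -1)) = Mul(-50, Pow(Rational(1, 7), -1)) = Mul(-50, 7) = -350)
Mul(Pow(Add(Add(Function('j')(-18, -10), Mul(-1, 359)), -709), Rational(1, 2)), E) = Mul(Pow(Add(Add(Mul(-6, Pow(-18, 2)), Mul(-1, 359)), -709), Rational(1, 2)), -350) = Mul(Pow(Add(Add(Mul(-6, 324), -359), -709), Rational(1, 2)), -350) = Mul(Pow(Add(Add(-1944, -359), -709), Rational(1, 2)), -350) = Mul(Pow(Add(-2303, -709), Rational(1, 2)), -350) = Mul(Pow(-3012, Rational(1, 2)), -350) = Mul(Mul(2, I, Pow(753, Rational(1, 2))), -350) = Mul(-700, I, Pow(753, Rational(1, 2)))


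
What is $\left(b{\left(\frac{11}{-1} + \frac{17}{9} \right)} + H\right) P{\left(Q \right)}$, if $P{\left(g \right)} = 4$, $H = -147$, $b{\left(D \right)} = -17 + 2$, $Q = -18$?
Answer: $-648$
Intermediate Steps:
$b{\left(D \right)} = -15$
$\left(b{\left(\frac{11}{-1} + \frac{17}{9} \right)} + H\right) P{\left(Q \right)} = \left(-15 - 147\right) 4 = \left(-162\right) 4 = -648$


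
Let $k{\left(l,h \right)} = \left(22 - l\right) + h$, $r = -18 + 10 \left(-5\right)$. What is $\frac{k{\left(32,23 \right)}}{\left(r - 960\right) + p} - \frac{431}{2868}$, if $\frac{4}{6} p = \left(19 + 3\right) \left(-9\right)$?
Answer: $- \frac{608359}{3800100} \approx -0.16009$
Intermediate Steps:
$p = -297$ ($p = \frac{3 \left(19 + 3\right) \left(-9\right)}{2} = \frac{3 \cdot 22 \left(-9\right)}{2} = \frac{3}{2} \left(-198\right) = -297$)
$r = -68$ ($r = -18 - 50 = -68$)
$k{\left(l,h \right)} = 22 + h - l$
$\frac{k{\left(32,23 \right)}}{\left(r - 960\right) + p} - \frac{431}{2868} = \frac{22 + 23 - 32}{\left(-68 - 960\right) - 297} - \frac{431}{2868} = \frac{22 + 23 - 32}{-1028 - 297} - \frac{431}{2868} = \frac{13}{-1325} - \frac{431}{2868} = 13 \left(- \frac{1}{1325}\right) - \frac{431}{2868} = - \frac{13}{1325} - \frac{431}{2868} = - \frac{608359}{3800100}$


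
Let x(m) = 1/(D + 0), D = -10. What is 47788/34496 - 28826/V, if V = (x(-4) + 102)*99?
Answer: -116429903/79090704 ≈ -1.4721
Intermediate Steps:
x(m) = -1/10 (x(m) = 1/(-10 + 0) = 1/(-10) = -1/10)
V = 100881/10 (V = (-1/10 + 102)*99 = (1019/10)*99 = 100881/10 ≈ 10088.)
47788/34496 - 28826/V = 47788/34496 - 28826/100881/10 = 47788*(1/34496) - 28826*10/100881 = 11947/8624 - 288260/100881 = -116429903/79090704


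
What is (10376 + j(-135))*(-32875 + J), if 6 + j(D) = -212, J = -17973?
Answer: -516513984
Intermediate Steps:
j(D) = -218 (j(D) = -6 - 212 = -218)
(10376 + j(-135))*(-32875 + J) = (10376 - 218)*(-32875 - 17973) = 10158*(-50848) = -516513984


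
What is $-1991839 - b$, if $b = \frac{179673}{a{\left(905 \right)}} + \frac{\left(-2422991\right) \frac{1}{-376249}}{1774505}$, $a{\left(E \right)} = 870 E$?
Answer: $- \frac{69804502436009961882499}{35045249359295050} \approx -1.9918 \cdot 10^{6}$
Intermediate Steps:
$b = \frac{7997441068785549}{35045249359295050}$ ($b = \frac{179673}{870 \cdot 905} + \frac{\left(-2422991\right) \frac{1}{-376249}}{1774505} = \frac{179673}{787350} + \left(-2422991\right) \left(- \frac{1}{376249}\right) \frac{1}{1774505} = 179673 \cdot \frac{1}{787350} + \frac{2422991}{376249} \cdot \frac{1}{1774505} = \frac{59891}{262450} + \frac{2422991}{667655731745} = \frac{7997441068785549}{35045249359295050} \approx 0.2282$)
$-1991839 - b = -1991839 - \frac{7997441068785549}{35045249359295050} = - \frac{69804502436009961882499}{35045249359295050}$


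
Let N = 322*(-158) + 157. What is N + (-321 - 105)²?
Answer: 130757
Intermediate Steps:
N = -50719 (N = -50876 + 157 = -50719)
N + (-321 - 105)² = -50719 + (-321 - 105)² = -50719 + (-426)² = -50719 + 181476 = 130757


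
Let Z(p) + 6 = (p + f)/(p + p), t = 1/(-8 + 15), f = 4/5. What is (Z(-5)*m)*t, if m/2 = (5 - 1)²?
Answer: -4464/175 ≈ -25.509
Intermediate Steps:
f = ⅘ (f = 4*(⅕) = ⅘ ≈ 0.80000)
m = 32 (m = 2*(5 - 1)² = 2*4² = 2*16 = 32)
t = ⅐ (t = 1/7 = ⅐ ≈ 0.14286)
Z(p) = -6 + (⅘ + p)/(2*p) (Z(p) = -6 + (p + ⅘)/(p + p) = -6 + (⅘ + p)/((2*p)) = -6 + (⅘ + p)*(1/(2*p)) = -6 + (⅘ + p)/(2*p))
(Z(-5)*m)*t = (((⅒)*(4 - 55*(-5))/(-5))*32)*(⅐) = (((⅒)*(-⅕)*(4 + 275))*32)*(⅐) = (((⅒)*(-⅕)*279)*32)*(⅐) = -279/50*32*(⅐) = -4464/25*⅐ = -4464/175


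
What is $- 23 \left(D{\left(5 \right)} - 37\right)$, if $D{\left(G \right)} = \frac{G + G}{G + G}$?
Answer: $828$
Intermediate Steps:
$D{\left(G \right)} = 1$ ($D{\left(G \right)} = \frac{2 G}{2 G} = 2 G \frac{1}{2 G} = 1$)
$- 23 \left(D{\left(5 \right)} - 37\right) = - 23 \left(1 - 37\right) = \left(-23\right) \left(-36\right) = 828$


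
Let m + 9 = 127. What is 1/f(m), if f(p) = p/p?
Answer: 1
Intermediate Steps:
m = 118 (m = -9 + 127 = 118)
f(p) = 1
1/f(m) = 1/1 = 1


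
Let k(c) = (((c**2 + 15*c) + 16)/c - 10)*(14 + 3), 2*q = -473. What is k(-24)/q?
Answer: 2006/1419 ≈ 1.4137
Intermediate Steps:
q = -473/2 (q = (1/2)*(-473) = -473/2 ≈ -236.50)
k(c) = -170 + 17*(16 + c**2 + 15*c)/c (k(c) = ((16 + c**2 + 15*c)/c - 10)*17 = (-10 + (16 + c**2 + 15*c)/c)*17 = -170 + 17*(16 + c**2 + 15*c)/c)
k(-24)/q = (85 + 17*(-24) + 272/(-24))/(-473/2) = (85 - 408 + 272*(-1/24))*(-2/473) = (85 - 408 - 34/3)*(-2/473) = -1003/3*(-2/473) = 2006/1419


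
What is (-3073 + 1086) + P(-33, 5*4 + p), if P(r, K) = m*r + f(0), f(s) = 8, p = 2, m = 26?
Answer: -2837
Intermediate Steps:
P(r, K) = 8 + 26*r (P(r, K) = 26*r + 8 = 8 + 26*r)
(-3073 + 1086) + P(-33, 5*4 + p) = (-3073 + 1086) + (8 + 26*(-33)) = -1987 + (8 - 858) = -1987 - 850 = -2837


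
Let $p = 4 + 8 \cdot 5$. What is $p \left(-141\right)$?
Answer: $-6204$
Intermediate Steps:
$p = 44$ ($p = 4 + 40 = 44$)
$p \left(-141\right) = 44 \left(-141\right) = -6204$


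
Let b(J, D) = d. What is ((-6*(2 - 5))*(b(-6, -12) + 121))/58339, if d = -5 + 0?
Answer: 2088/58339 ≈ 0.035791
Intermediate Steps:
d = -5
b(J, D) = -5
((-6*(2 - 5))*(b(-6, -12) + 121))/58339 = ((-6*(2 - 5))*(-5 + 121))/58339 = (-6*(-3)*116)*(1/58339) = (18*116)*(1/58339) = 2088*(1/58339) = 2088/58339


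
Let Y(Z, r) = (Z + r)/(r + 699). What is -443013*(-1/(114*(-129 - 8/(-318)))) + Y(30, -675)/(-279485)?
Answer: -5249759949913/174234526408 ≈ -30.130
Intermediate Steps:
Y(Z, r) = (Z + r)/(699 + r)
-443013*(-1/(114*(-129 - 8/(-318)))) + Y(30, -675)/(-279485) = -443013*(-1/(114*(-129 - 8/(-318)))) + ((30 - 675)/(699 - 675))/(-279485) = -443013*(-1/(114*(-129 - 8*(-1/318)))) + (-645/24)*(-1/279485) = -443013*(-1/(114*(-129 + 4/159))) + ((1/24)*(-645))*(-1/279485) = -443013/((-20507/159*(-114))) - 215/8*(-1/279485) = -443013/779266/53 + 43/447176 = -443013*53/779266 + 43/447176 = -23479689/779266 + 43/447176 = -5249759949913/174234526408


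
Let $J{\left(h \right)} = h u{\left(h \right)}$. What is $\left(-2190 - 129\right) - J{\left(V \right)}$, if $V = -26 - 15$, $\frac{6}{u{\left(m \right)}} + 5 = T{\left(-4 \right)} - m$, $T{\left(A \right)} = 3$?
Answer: $- \frac{30065}{13} \approx -2312.7$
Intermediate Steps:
$u{\left(m \right)} = \frac{6}{-2 - m}$ ($u{\left(m \right)} = \frac{6}{-5 - \left(-3 + m\right)} = \frac{6}{-2 - m}$)
$V = -41$ ($V = -26 - 15 = -41$)
$J{\left(h \right)} = - \frac{6 h}{2 + h}$ ($J{\left(h \right)} = h \left(- \frac{6}{2 + h}\right) = - \frac{6 h}{2 + h}$)
$\left(-2190 - 129\right) - J{\left(V \right)} = \left(-2190 - 129\right) - \left(-6\right) \left(-41\right) \frac{1}{2 - 41} = \left(-2190 - 129\right) - \left(-6\right) \left(-41\right) \frac{1}{-39} = -2319 - \left(-6\right) \left(-41\right) \left(- \frac{1}{39}\right) = -2319 - - \frac{82}{13} = -2319 + \frac{82}{13} = - \frac{30065}{13}$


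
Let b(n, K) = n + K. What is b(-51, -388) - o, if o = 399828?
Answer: -400267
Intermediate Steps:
b(n, K) = K + n
b(-51, -388) - o = (-388 - 51) - 1*399828 = -439 - 399828 = -400267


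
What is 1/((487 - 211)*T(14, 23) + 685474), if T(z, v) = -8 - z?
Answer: 1/679402 ≈ 1.4719e-6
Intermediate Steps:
1/((487 - 211)*T(14, 23) + 685474) = 1/((487 - 211)*(-8 - 1*14) + 685474) = 1/(276*(-8 - 14) + 685474) = 1/(276*(-22) + 685474) = 1/(-6072 + 685474) = 1/679402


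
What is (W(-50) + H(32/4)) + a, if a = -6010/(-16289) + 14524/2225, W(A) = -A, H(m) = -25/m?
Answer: 15590763863/289944200 ≈ 53.772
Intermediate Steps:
a = 249953686/36243025 (a = -6010*(-1/16289) + 14524*(1/2225) = 6010/16289 + 14524/2225 = 249953686/36243025 ≈ 6.8966)
(W(-50) + H(32/4)) + a = (-1*(-50) - 25/(32/4)) + 249953686/36243025 = (50 - 25/((¼)*32)) + 249953686/36243025 = (50 - 25/8) + 249953686/36243025 = 375/8 + 249953686/36243025 = 15590763863/289944200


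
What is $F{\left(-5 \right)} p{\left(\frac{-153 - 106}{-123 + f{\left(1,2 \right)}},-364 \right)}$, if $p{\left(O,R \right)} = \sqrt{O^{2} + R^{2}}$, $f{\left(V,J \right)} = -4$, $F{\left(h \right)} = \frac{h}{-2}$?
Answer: $\frac{35 \sqrt{43614185}}{254} \approx 910.01$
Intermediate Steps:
$F{\left(h \right)} = - \frac{h}{2}$ ($F{\left(h \right)} = h \left(- \frac{1}{2}\right) = - \frac{h}{2}$)
$F{\left(-5 \right)} p{\left(\frac{-153 - 106}{-123 + f{\left(1,2 \right)}},-364 \right)} = \left(- \frac{1}{2}\right) \left(-5\right) \sqrt{\left(\frac{-153 - 106}{-123 - 4}\right)^{2} + \left(-364\right)^{2}} = \frac{5 \sqrt{\left(- \frac{259}{-127}\right)^{2} + 132496}}{2} = \frac{5 \sqrt{\left(\left(-259\right) \left(- \frac{1}{127}\right)\right)^{2} + 132496}}{2} = \frac{5 \sqrt{\left(\frac{259}{127}\right)^{2} + 132496}}{2} = \frac{5 \sqrt{\frac{67081}{16129} + 132496}}{2} = \frac{5 \sqrt{\frac{2137095065}{16129}}}{2} = \frac{5 \frac{7 \sqrt{43614185}}{127}}{2} = \frac{35 \sqrt{43614185}}{254}$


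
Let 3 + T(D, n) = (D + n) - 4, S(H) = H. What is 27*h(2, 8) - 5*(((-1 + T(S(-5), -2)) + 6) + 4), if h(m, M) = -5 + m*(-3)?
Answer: -272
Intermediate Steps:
h(m, M) = -5 - 3*m
T(D, n) = -7 + D + n (T(D, n) = -3 + ((D + n) - 4) = -3 + (-4 + D + n) = -7 + D + n)
27*h(2, 8) - 5*(((-1 + T(S(-5), -2)) + 6) + 4) = 27*(-5 - 3*2) - 5*(((-1 + (-7 - 5 - 2)) + 6) + 4) = 27*(-5 - 6) - 5*(((-1 - 14) + 6) + 4) = 27*(-11) - 5*((-15 + 6) + 4) = -297 - 5*(-9 + 4) = -297 - 5*(-5) = -297 + 25 = -272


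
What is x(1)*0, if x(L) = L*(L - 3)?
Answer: 0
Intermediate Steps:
x(L) = L*(-3 + L)
x(1)*0 = (1*(-3 + 1))*0 = (1*(-2))*0 = -2*0 = 0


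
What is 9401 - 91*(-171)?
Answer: 24962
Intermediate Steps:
9401 - 91*(-171) = 9401 + 15561 = 24962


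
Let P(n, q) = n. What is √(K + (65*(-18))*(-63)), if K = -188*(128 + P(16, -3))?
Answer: 3*√5182 ≈ 215.96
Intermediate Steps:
K = -27072 (K = -188*(128 + 16) = -188*144 = -27072)
√(K + (65*(-18))*(-63)) = √(-27072 + (65*(-18))*(-63)) = √(-27072 - 1170*(-63)) = √(-27072 + 73710) = √46638 = 3*√5182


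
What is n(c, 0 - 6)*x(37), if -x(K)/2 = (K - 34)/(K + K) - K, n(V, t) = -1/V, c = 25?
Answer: -547/185 ≈ -2.9568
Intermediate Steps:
x(K) = 2*K - (-34 + K)/K (x(K) = -2*((K - 34)/(K + K) - K) = -2*((-34 + K)/((2*K)) - K) = -2*((-34 + K)*(1/(2*K)) - K) = -2*((-34 + K)/(2*K) - K) = -2*(-K + (-34 + K)/(2*K)) = 2*K - (-34 + K)/K)
n(c, 0 - 6)*x(37) = (-1/25)*(-1 + 2*37 + 34/37) = (-1*1/25)*(-1 + 74 + 34*(1/37)) = -(-1 + 74 + 34/37)/25 = -1/25*2735/37 = -547/185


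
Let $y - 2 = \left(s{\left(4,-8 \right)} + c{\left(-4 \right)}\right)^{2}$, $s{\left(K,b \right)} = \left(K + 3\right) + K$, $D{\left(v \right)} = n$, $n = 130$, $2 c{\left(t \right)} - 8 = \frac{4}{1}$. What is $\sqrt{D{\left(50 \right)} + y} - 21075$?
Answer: $-21075 + \sqrt{421} \approx -21054.0$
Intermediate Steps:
$c{\left(t \right)} = 6$ ($c{\left(t \right)} = 4 + \frac{4 \cdot 1^{-1}}{2} = 4 + \frac{4 \cdot 1}{2} = 4 + \frac{1}{2} \cdot 4 = 4 + 2 = 6$)
$D{\left(v \right)} = 130$
$s{\left(K,b \right)} = 3 + 2 K$ ($s{\left(K,b \right)} = \left(3 + K\right) + K = 3 + 2 K$)
$y = 291$ ($y = 2 + \left(\left(3 + 2 \cdot 4\right) + 6\right)^{2} = 2 + \left(\left(3 + 8\right) + 6\right)^{2} = 2 + \left(11 + 6\right)^{2} = 2 + 17^{2} = 2 + 289 = 291$)
$\sqrt{D{\left(50 \right)} + y} - 21075 = \sqrt{130 + 291} - 21075 = \sqrt{421} - 21075 = -21075 + \sqrt{421}$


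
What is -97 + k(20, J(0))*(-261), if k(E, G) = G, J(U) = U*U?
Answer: -97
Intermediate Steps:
J(U) = U**2
-97 + k(20, J(0))*(-261) = -97 + 0**2*(-261) = -97 + 0*(-261) = -97 + 0 = -97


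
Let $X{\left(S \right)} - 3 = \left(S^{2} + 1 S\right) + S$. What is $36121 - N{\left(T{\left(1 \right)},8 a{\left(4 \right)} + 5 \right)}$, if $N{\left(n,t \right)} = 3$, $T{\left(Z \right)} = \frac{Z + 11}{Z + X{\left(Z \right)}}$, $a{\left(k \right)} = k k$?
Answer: $36118$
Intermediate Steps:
$X{\left(S \right)} = 3 + S^{2} + 2 S$ ($X{\left(S \right)} = 3 + \left(\left(S^{2} + 1 S\right) + S\right) = 3 + \left(\left(S^{2} + S\right) + S\right) = 3 + \left(\left(S + S^{2}\right) + S\right) = 3 + \left(S^{2} + 2 S\right) = 3 + S^{2} + 2 S$)
$a{\left(k \right)} = k^{2}$
$T{\left(Z \right)} = \frac{11 + Z}{3 + Z^{2} + 3 Z}$ ($T{\left(Z \right)} = \frac{Z + 11}{Z + \left(3 + Z^{2} + 2 Z\right)} = \frac{11 + Z}{3 + Z^{2} + 3 Z}$)
$36121 - N{\left(T{\left(1 \right)},8 a{\left(4 \right)} + 5 \right)} = 36121 - 3 = 36118$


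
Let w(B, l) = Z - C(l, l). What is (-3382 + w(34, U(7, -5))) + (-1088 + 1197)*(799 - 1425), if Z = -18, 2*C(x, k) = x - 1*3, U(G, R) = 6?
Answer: -143271/2 ≈ -71636.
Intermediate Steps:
C(x, k) = -3/2 + x/2 (C(x, k) = (x - 1*3)/2 = (x - 3)/2 = (-3 + x)/2 = -3/2 + x/2)
w(B, l) = -33/2 - l/2 (w(B, l) = -18 - (-3/2 + l/2) = -18 + (3/2 - l/2) = -33/2 - l/2)
(-3382 + w(34, U(7, -5))) + (-1088 + 1197)*(799 - 1425) = (-3382 + (-33/2 - ½*6)) + (-1088 + 1197)*(799 - 1425) = (-3382 + (-33/2 - 3)) + 109*(-626) = (-3382 - 39/2) - 68234 = -6803/2 - 68234 = -143271/2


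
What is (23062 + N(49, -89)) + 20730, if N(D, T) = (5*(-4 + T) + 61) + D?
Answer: 43437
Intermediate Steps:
N(D, T) = 41 + D + 5*T (N(D, T) = ((-20 + 5*T) + 61) + D = (41 + 5*T) + D = 41 + D + 5*T)
(23062 + N(49, -89)) + 20730 = (23062 + (41 + 49 + 5*(-89))) + 20730 = (23062 + (41 + 49 - 445)) + 20730 = (23062 - 355) + 20730 = 22707 + 20730 = 43437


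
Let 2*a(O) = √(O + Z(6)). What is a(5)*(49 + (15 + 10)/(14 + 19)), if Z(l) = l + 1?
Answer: 1642*√3/33 ≈ 86.183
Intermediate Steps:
Z(l) = 1 + l
a(O) = √(7 + O)/2 (a(O) = √(O + (1 + 6))/2 = √(O + 7)/2 = √(7 + O)/2)
a(5)*(49 + (15 + 10)/(14 + 19)) = (√(7 + 5)/2)*(49 + (15 + 10)/(14 + 19)) = (√12/2)*(49 + 25/33) = ((2*√3)/2)*(49 + 25*(1/33)) = √3*(49 + 25/33) = √3*(1642/33) = 1642*√3/33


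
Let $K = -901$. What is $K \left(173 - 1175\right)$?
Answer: $902802$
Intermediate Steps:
$K \left(173 - 1175\right) = - 901 \left(173 - 1175\right) = \left(-901\right) \left(-1002\right) = 902802$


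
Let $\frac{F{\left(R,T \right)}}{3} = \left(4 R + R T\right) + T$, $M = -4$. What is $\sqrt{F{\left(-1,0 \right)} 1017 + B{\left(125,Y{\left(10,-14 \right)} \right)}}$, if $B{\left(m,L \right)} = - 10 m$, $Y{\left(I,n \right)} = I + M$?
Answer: $31 i \sqrt{14} \approx 115.99 i$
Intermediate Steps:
$F{\left(R,T \right)} = 3 T + 12 R + 3 R T$ ($F{\left(R,T \right)} = 3 \left(\left(4 R + R T\right) + T\right) = 3 \left(T + 4 R + R T\right) = 3 T + 12 R + 3 R T$)
$Y{\left(I,n \right)} = -4 + I$ ($Y{\left(I,n \right)} = I - 4 = -4 + I$)
$\sqrt{F{\left(-1,0 \right)} 1017 + B{\left(125,Y{\left(10,-14 \right)} \right)}} = \sqrt{\left(3 \cdot 0 + 12 \left(-1\right) + 3 \left(-1\right) 0\right) 1017 - 1250} = \sqrt{\left(0 - 12 + 0\right) 1017 - 1250} = \sqrt{\left(-12\right) 1017 - 1250} = \sqrt{-12204 - 1250} = \sqrt{-13454} = 31 i \sqrt{14}$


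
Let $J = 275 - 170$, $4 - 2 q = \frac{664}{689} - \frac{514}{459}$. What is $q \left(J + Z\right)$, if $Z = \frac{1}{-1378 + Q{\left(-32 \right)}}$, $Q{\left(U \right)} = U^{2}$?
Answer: $\frac{24426983603}{111952854} \approx 218.19$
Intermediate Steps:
$q = \frac{657187}{316251}$ ($q = 2 - \frac{\frac{664}{689} - \frac{514}{459}}{2} = 2 - - \frac{24685}{316251} = 2 + \frac{24685}{316251} = \frac{657187}{316251} \approx 2.0781$)
$J = 105$ ($J = 275 - 170 = 105$)
$Z = - \frac{1}{354}$ ($Z = \frac{1}{-1378 + \left(-32\right)^{2}} = \frac{1}{-1378 + 1024} = \frac{1}{-354} = - \frac{1}{354} \approx -0.0028249$)
$q \left(J + Z\right) = \frac{657187 \left(105 - \frac{1}{354}\right)}{316251} = \frac{657187}{316251} \cdot \frac{37169}{354} = \frac{24426983603}{111952854}$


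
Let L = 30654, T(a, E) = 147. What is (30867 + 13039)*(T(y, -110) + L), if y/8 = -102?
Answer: 1352348706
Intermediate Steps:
y = -816 (y = 8*(-102) = -816)
(30867 + 13039)*(T(y, -110) + L) = (30867 + 13039)*(147 + 30654) = 43906*30801 = 1352348706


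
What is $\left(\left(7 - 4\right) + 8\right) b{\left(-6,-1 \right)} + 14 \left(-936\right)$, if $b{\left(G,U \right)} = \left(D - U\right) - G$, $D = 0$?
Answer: $-13027$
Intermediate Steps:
$b{\left(G,U \right)} = - G - U$ ($b{\left(G,U \right)} = \left(0 - U\right) - G = - U - G = - G - U$)
$\left(\left(7 - 4\right) + 8\right) b{\left(-6,-1 \right)} + 14 \left(-936\right) = \left(\left(7 - 4\right) + 8\right) \left(\left(-1\right) \left(-6\right) - -1\right) + 14 \left(-936\right) = \left(3 + 8\right) \left(6 + 1\right) - 13104 = 11 \cdot 7 - 13104 = 77 - 13104 = -13027$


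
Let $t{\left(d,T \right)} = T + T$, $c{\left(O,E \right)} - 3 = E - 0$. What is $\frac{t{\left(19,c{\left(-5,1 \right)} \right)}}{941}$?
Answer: $\frac{8}{941} \approx 0.0085016$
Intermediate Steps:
$c{\left(O,E \right)} = 3 + E$ ($c{\left(O,E \right)} = 3 + \left(E - 0\right) = 3 + \left(E + 0\right) = 3 + E$)
$t{\left(d,T \right)} = 2 T$
$\frac{t{\left(19,c{\left(-5,1 \right)} \right)}}{941} = \frac{2 \left(3 + 1\right)}{941} = 2 \cdot 4 \cdot \frac{1}{941} = 8 \cdot \frac{1}{941} = \frac{8}{941}$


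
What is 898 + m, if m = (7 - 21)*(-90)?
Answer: 2158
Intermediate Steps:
m = 1260 (m = -14*(-90) = 1260)
898 + m = 898 + 1260 = 2158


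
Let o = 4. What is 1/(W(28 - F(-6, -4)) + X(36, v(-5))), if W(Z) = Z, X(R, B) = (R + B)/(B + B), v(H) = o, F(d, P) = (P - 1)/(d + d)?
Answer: 12/391 ≈ 0.030691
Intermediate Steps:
F(d, P) = (-1 + P)/(2*d) (F(d, P) = (-1 + P)/((2*d)) = (-1 + P)*(1/(2*d)) = (-1 + P)/(2*d))
v(H) = 4
X(R, B) = (B + R)/(2*B) (X(R, B) = (B + R)/((2*B)) = (B + R)*(1/(2*B)) = (B + R)/(2*B))
1/(W(28 - F(-6, -4)) + X(36, v(-5))) = 1/((28 - (-1 - 4)/(2*(-6))) + (½)*(4 + 36)/4) = 1/((28 - (-1)*(-5)/(2*6)) + (½)*(¼)*40) = 1/((28 - 1*5/12) + 5) = 1/((28 - 5/12) + 5) = 1/(331/12 + 5) = 1/(391/12) = 12/391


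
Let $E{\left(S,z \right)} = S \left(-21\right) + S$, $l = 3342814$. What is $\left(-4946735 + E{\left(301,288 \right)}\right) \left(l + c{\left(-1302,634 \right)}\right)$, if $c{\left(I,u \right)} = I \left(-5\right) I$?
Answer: $25423511682530$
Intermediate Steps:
$c{\left(I,u \right)} = - 5 I^{2}$ ($c{\left(I,u \right)} = - 5 I I = - 5 I^{2}$)
$E{\left(S,z \right)} = - 20 S$ ($E{\left(S,z \right)} = - 21 S + S = - 20 S$)
$\left(-4946735 + E{\left(301,288 \right)}\right) \left(l + c{\left(-1302,634 \right)}\right) = \left(-4946735 - 6020\right) \left(3342814 - 5 \left(-1302\right)^{2}\right) = \left(-4946735 - 6020\right) \left(3342814 - 8476020\right) = - 4952755 \left(3342814 - 8476020\right) = \left(-4952755\right) \left(-5133206\right) = 25423511682530$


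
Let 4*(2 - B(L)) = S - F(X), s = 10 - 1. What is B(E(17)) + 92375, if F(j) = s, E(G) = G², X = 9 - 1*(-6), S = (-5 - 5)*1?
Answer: 369527/4 ≈ 92382.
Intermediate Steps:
S = -10 (S = -10*1 = -10)
X = 15 (X = 9 + 6 = 15)
s = 9
F(j) = 9
B(L) = 27/4 (B(L) = 2 - (-10 - 1*9)/4 = 2 - (-10 - 9)/4 = 2 - ¼*(-19) = 2 + 19/4 = 27/4)
B(E(17)) + 92375 = 27/4 + 92375 = 369527/4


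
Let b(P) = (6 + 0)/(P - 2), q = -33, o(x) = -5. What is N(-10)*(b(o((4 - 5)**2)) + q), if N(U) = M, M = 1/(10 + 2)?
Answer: -79/28 ≈ -2.8214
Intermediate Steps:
M = 1/12 ≈ 0.083333
N(U) = 1/12
b(P) = 6/(-2 + P)
N(-10)*(b(o((4 - 5)**2)) + q) = (6/(-2 - 5) - 33)/12 = (6/(-7) - 33)/12 = (6*(-1/7) - 33)/12 = (-6/7 - 33)/12 = (1/12)*(-237/7) = -79/28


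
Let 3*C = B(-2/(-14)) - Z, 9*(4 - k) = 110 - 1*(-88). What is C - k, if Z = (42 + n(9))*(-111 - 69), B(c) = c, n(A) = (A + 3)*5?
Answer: 128899/21 ≈ 6138.0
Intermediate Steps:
n(A) = 15 + 5*A (n(A) = (3 + A)*5 = 15 + 5*A)
Z = -18360 (Z = (42 + (15 + 5*9))*(-111 - 69) = (42 + (15 + 45))*(-180) = (42 + 60)*(-180) = 102*(-180) = -18360)
k = -18 (k = 4 - (110 - 1*(-88))/9 = 4 - (110 + 88)/9 = 4 - 1/9*198 = 4 - 22 = -18)
C = 128521/21 (C = (-2/(-14) - 1*(-18360))/3 = (-2*(-1/14) + 18360)/3 = (1/7 + 18360)/3 = (1/3)*(128521/7) = 128521/21 ≈ 6120.0)
C - k = 128521/21 - 1*(-18) = 128521/21 + 18 = 128899/21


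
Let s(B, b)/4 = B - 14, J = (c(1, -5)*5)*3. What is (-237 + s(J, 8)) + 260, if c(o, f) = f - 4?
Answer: -573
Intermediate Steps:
c(o, f) = -4 + f
J = -135 (J = ((-4 - 5)*5)*3 = -9*5*3 = -45*3 = -135)
s(B, b) = -56 + 4*B (s(B, b) = 4*(B - 14) = 4*(-14 + B) = -56 + 4*B)
(-237 + s(J, 8)) + 260 = (-237 + (-56 + 4*(-135))) + 260 = (-237 + (-56 - 540)) + 260 = (-237 - 596) + 260 = -833 + 260 = -573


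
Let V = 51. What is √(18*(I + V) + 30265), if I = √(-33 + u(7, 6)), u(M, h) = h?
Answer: √(31183 + 54*I*√3) ≈ 176.59 + 0.2648*I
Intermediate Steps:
I = 3*I*√3 (I = √(-33 + 6) = √(-27) = 3*I*√3 ≈ 5.1962*I)
√(18*(I + V) + 30265) = √(18*(3*I*√3 + 51) + 30265) = √(18*(51 + 3*I*√3) + 30265) = √((918 + 54*I*√3) + 30265) = √(31183 + 54*I*√3)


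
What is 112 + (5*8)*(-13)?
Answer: -408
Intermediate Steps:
112 + (5*8)*(-13) = 112 + 40*(-13) = 112 - 520 = -408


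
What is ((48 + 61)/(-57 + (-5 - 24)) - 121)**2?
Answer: 110565225/7396 ≈ 14949.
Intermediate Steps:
((48 + 61)/(-57 + (-5 - 24)) - 121)**2 = (109/(-57 - 29) - 121)**2 = (109/(-86) - 121)**2 = (109*(-1/86) - 121)**2 = (-109/86 - 121)**2 = (-10515/86)**2 = 110565225/7396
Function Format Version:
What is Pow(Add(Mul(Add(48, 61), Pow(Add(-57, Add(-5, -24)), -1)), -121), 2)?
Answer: Rational(110565225, 7396) ≈ 14949.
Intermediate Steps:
Pow(Add(Mul(Add(48, 61), Pow(Add(-57, Add(-5, -24)), -1)), -121), 2) = Pow(Add(Mul(109, Pow(Add(-57, -29), -1)), -121), 2) = Pow(Add(Mul(109, Pow(-86, -1)), -121), 2) = Pow(Add(Mul(109, Rational(-1, 86)), -121), 2) = Pow(Add(Rational(-109, 86), -121), 2) = Pow(Rational(-10515, 86), 2) = Rational(110565225, 7396)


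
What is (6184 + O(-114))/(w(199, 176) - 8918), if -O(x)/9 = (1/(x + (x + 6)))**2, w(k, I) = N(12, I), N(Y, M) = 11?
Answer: -11287861/16258244 ≈ -0.69429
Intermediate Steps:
w(k, I) = 11
O(x) = -9/(6 + 2*x)**2 (O(x) = -9/(x + (x + 6))**2 = -9/(x + (6 + x))**2 = -9/(6 + 2*x)**2)
(6184 + O(-114))/(w(199, 176) - 8918) = (6184 - 9/(4*(3 - 114)**2))/(11 - 8918) = (6184 - 9/4/(-111)**2)/(-8907) = (6184 - 9/4*1/12321)*(-1/8907) = (6184 - 1/5476)*(-1/8907) = (33863583/5476)*(-1/8907) = -11287861/16258244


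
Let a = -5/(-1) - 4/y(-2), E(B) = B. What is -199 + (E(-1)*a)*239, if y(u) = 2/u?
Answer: -2350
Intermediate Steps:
a = 9 (a = -5/(-1) - 4/(2/(-2)) = -5*(-1) - 4/(2*(-1/2)) = 5 - 4/(-1) = 5 - 4*(-1) = 5 + 4 = 9)
-199 + (E(-1)*a)*239 = -199 - 1*9*239 = -199 - 9*239 = -199 - 2151 = -2350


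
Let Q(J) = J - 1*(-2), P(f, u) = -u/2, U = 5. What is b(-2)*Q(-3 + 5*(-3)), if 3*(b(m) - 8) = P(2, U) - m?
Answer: -376/3 ≈ -125.33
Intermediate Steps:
P(f, u) = -u/2
b(m) = 43/6 - m/3 (b(m) = 8 + (-1/2*5 - m)/3 = 8 + (-5/2 - m)/3 = 8 + (-5/6 - m/3) = 43/6 - m/3)
Q(J) = 2 + J (Q(J) = J + 2 = 2 + J)
b(-2)*Q(-3 + 5*(-3)) = (43/6 - 1/3*(-2))*(2 + (-3 + 5*(-3))) = (43/6 + 2/3)*(2 + (-3 - 15)) = 47*(2 - 18)/6 = (47/6)*(-16) = -376/3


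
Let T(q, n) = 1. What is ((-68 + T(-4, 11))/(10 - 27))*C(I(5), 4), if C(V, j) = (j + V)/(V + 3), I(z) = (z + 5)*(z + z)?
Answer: 6968/1751 ≈ 3.9794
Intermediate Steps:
I(z) = 2*z*(5 + z) (I(z) = (5 + z)*(2*z) = 2*z*(5 + z))
C(V, j) = (V + j)/(3 + V)
((-68 + T(-4, 11))/(10 - 27))*C(I(5), 4) = ((-68 + 1)/(10 - 27))*((2*5*(5 + 5) + 4)/(3 + 2*5*(5 + 5))) = (-67/(-17))*((2*5*10 + 4)/(3 + 2*5*10)) = (-67*(-1/17))*((100 + 4)/(3 + 100)) = 67*(104/103)/17 = 67*((1/103)*104)/17 = (67/17)*(104/103) = 6968/1751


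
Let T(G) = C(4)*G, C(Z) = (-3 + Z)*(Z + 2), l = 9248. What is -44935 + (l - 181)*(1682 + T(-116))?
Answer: 8895127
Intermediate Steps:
C(Z) = (-3 + Z)*(2 + Z)
T(G) = 6*G (T(G) = (-6 + 4**2 - 1*4)*G = (-6 + 16 - 4)*G = 6*G)
-44935 + (l - 181)*(1682 + T(-116)) = -44935 + (9248 - 181)*(1682 + 6*(-116)) = -44935 + 9067*(1682 - 696) = -44935 + 9067*986 = -44935 + 8940062 = 8895127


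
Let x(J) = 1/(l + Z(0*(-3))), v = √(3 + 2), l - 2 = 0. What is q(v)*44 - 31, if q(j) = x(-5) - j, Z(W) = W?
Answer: -9 - 44*√5 ≈ -107.39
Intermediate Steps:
l = 2 (l = 2 + 0 = 2)
v = √5 ≈ 2.2361
x(J) = ½ (x(J) = 1/(2 + 0*(-3)) = 1/(2 + 0) = 1/2 = ½)
q(j) = ½ - j
q(v)*44 - 31 = (½ - √5)*44 - 31 = (22 - 44*√5) - 31 = -9 - 44*√5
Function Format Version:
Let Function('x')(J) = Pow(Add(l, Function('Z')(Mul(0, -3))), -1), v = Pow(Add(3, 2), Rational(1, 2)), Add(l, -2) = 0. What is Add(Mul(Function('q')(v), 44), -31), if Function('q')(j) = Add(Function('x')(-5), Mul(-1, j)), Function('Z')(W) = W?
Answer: Add(-9, Mul(-44, Pow(5, Rational(1, 2)))) ≈ -107.39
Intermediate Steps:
l = 2 (l = Add(2, 0) = 2)
v = Pow(5, Rational(1, 2)) ≈ 2.2361
Function('x')(J) = Rational(1, 2) (Function('x')(J) = Pow(Add(2, Mul(0, -3)), -1) = Pow(Add(2, 0), -1) = Pow(2, -1) = Rational(1, 2))
Function('q')(j) = Add(Rational(1, 2), Mul(-1, j))
Add(Mul(Function('q')(v), 44), -31) = Add(Mul(Add(Rational(1, 2), Mul(-1, Pow(5, Rational(1, 2)))), 44), -31) = Add(Add(22, Mul(-44, Pow(5, Rational(1, 2)))), -31) = Add(-9, Mul(-44, Pow(5, Rational(1, 2))))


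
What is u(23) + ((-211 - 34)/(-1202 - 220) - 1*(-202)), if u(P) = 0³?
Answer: 287489/1422 ≈ 202.17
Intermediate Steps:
u(P) = 0
u(23) + ((-211 - 34)/(-1202 - 220) - 1*(-202)) = 0 + ((-211 - 34)/(-1202 - 220) - 1*(-202)) = 0 + (-245/(-1422) + 202) = 0 + (-245*(-1/1422) + 202) = 0 + (245/1422 + 202) = 0 + 287489/1422 = 287489/1422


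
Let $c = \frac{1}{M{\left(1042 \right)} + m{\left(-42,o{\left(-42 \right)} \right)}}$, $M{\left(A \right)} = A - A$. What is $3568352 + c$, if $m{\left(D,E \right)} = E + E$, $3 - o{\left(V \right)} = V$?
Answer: $\frac{321151681}{90} \approx 3.5684 \cdot 10^{6}$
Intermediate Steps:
$M{\left(A \right)} = 0$
$o{\left(V \right)} = 3 - V$
$m{\left(D,E \right)} = 2 E$
$c = \frac{1}{90}$ ($c = \frac{1}{0 + 2 \left(3 - -42\right)} = \frac{1}{0 + 2 \left(3 + 42\right)} = \frac{1}{0 + 2 \cdot 45} = \frac{1}{0 + 90} = \frac{1}{90} \approx 0.011111$)
$3568352 + c = 3568352 + \frac{1}{90} = \frac{321151681}{90}$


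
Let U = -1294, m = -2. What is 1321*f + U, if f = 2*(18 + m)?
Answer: 40978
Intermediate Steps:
f = 32 (f = 2*(18 - 2) = 2*16 = 32)
1321*f + U = 1321*32 - 1294 = 42272 - 1294 = 40978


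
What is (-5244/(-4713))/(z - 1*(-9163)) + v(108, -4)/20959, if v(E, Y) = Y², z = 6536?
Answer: 431246396/516914520711 ≈ 0.00083427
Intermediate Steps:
(-5244/(-4713))/(z - 1*(-9163)) + v(108, -4)/20959 = (-5244/(-4713))/(6536 - 1*(-9163)) + (-4)²/20959 = (-5244*(-1/4713))/(6536 + 9163) + 16*(1/20959) = (1748/1571)/15699 + 16/20959 = (1748/1571)*(1/15699) + 16/20959 = 1748/24663129 + 16/20959 = 431246396/516914520711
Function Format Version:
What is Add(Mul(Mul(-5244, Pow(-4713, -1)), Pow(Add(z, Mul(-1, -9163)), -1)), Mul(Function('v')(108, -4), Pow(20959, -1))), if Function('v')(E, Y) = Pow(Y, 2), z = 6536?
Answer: Rational(431246396, 516914520711) ≈ 0.00083427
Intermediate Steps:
Add(Mul(Mul(-5244, Pow(-4713, -1)), Pow(Add(z, Mul(-1, -9163)), -1)), Mul(Function('v')(108, -4), Pow(20959, -1))) = Add(Mul(Mul(-5244, Pow(-4713, -1)), Pow(Add(6536, Mul(-1, -9163)), -1)), Mul(Pow(-4, 2), Pow(20959, -1))) = Add(Mul(Mul(-5244, Rational(-1, 4713)), Pow(Add(6536, 9163), -1)), Mul(16, Rational(1, 20959))) = Add(Mul(Rational(1748, 1571), Pow(15699, -1)), Rational(16, 20959)) = Add(Mul(Rational(1748, 1571), Rational(1, 15699)), Rational(16, 20959)) = Add(Rational(1748, 24663129), Rational(16, 20959)) = Rational(431246396, 516914520711)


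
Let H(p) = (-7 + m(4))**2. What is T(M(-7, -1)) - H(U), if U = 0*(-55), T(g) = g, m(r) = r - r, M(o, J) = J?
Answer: -50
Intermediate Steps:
m(r) = 0
U = 0
H(p) = 49 (H(p) = (-7 + 0)**2 = (-7)**2 = 49)
T(M(-7, -1)) - H(U) = -1 - 1*49 = -1 - 49 = -50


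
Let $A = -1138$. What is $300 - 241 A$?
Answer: $274558$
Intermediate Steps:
$300 - 241 A = 300 - -274258 = 300 + 274258 = 274558$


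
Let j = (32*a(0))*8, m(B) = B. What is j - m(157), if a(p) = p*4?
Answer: -157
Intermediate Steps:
a(p) = 4*p
j = 0 (j = (32*(4*0))*8 = (32*0)*8 = 0*8 = 0)
j - m(157) = 0 - 1*157 = 0 - 157 = -157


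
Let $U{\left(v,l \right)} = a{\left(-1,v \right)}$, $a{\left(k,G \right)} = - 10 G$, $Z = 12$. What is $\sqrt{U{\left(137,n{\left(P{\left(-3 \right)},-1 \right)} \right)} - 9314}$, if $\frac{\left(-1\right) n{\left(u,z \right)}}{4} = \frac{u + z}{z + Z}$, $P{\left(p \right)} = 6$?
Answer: $2 i \sqrt{2671} \approx 103.36 i$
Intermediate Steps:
$n{\left(u,z \right)} = - \frac{4 \left(u + z\right)}{12 + z}$ ($n{\left(u,z \right)} = - 4 \frac{u + z}{z + 12} = - 4 \frac{u + z}{12 + z} = - \frac{4 \left(u + z\right)}{12 + z}$)
$U{\left(v,l \right)} = - 10 v$
$\sqrt{U{\left(137,n{\left(P{\left(-3 \right)},-1 \right)} \right)} - 9314} = \sqrt{\left(-10\right) 137 - 9314} = \sqrt{-1370 - 9314} = \sqrt{-10684} = 2 i \sqrt{2671}$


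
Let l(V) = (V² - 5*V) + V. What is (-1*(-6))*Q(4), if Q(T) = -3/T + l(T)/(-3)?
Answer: -9/2 ≈ -4.5000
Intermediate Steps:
l(V) = V² - 4*V
Q(T) = -3/T - T*(-4 + T)/3 (Q(T) = -3/T + (T*(-4 + T))/(-3) = -3/T + (T*(-4 + T))*(-⅓) = -3/T - T*(-4 + T)/3)
(-1*(-6))*Q(4) = (-1*(-6))*((⅓)*(-9 + 4²*(4 - 1*4))/4) = 6*((⅓)*(¼)*(-9 + 16*(4 - 4))) = 6*((⅓)*(¼)*(-9 + 16*0)) = 6*((⅓)*(¼)*(-9 + 0)) = 6*((⅓)*(¼)*(-9)) = 6*(-¾) = -9/2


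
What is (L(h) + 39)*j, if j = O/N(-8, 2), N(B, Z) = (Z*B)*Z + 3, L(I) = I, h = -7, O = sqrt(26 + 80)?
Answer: -32*sqrt(106)/29 ≈ -11.361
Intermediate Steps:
O = sqrt(106) ≈ 10.296
N(B, Z) = 3 + B*Z**2 (N(B, Z) = (B*Z)*Z + 3 = B*Z**2 + 3 = 3 + B*Z**2)
j = -sqrt(106)/29 (j = sqrt(106)/(3 - 8*2**2) = sqrt(106)/(3 - 8*4) = sqrt(106)/(3 - 32) = sqrt(106)/(-29) = sqrt(106)*(-1/29) = -sqrt(106)/29 ≈ -0.35502)
(L(h) + 39)*j = (-7 + 39)*(-sqrt(106)/29) = 32*(-sqrt(106)/29) = -32*sqrt(106)/29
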